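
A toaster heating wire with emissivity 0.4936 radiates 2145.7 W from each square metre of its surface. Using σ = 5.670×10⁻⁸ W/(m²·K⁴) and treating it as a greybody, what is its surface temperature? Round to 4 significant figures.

T ≈ 526.2 K

I = εσT⁴, so T = (I/εσ)^(1/4) = (2145.7/(0.4936×5.670×10⁻⁸))^(1/4) = 526.2 K.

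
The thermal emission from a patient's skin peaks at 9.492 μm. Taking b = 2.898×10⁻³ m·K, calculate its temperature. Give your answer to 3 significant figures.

Wien's law gives T = b/λ_max = (2.898×10⁻³ m·K)/(9.492×10⁻⁶ m) = 305 K.

T ≈ 305 K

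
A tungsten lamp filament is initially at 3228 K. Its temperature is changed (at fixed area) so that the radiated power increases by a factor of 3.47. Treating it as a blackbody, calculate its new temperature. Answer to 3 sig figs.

P ∝ T⁴, so T₂/T₁ = (P₂/P₁)^(1/4) = (3.47)^(1/4) = 1.36484.
T₂ = 3228 × 1.36484 = 4.41×10³ K.

T₂ ≈ 4.41×10³ K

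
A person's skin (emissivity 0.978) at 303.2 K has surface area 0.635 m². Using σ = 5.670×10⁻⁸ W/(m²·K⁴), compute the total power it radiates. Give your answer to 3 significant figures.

Area A = 0.635 m².
P = εσAT⁴ = 0.978 × 5.670×10⁻⁸ × 0.635 × (303.2)⁴ = 298 W.

P ≈ 298 W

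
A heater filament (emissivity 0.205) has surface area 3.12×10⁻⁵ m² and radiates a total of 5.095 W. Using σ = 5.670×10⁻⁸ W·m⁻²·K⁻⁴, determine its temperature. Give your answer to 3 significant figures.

Area A = 3.12×10⁻⁵ m².
P = εσAT⁴ ⇒ T = (P/(εσA))^(1/4) = (5.095/(0.205×5.670×10⁻⁸×3.12×10⁻⁵))^(1/4) = 1.94×10³ K.

T ≈ 1.94×10³ K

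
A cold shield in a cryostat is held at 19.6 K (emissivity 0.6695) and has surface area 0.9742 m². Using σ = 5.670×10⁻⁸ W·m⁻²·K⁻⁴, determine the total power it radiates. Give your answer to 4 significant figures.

Area A = 0.9742 m².
P = εσAT⁴ = 0.6695 × 5.670×10⁻⁸ × 0.9742 × (19.6)⁴ = 5.458×10⁻³ W.

P ≈ 5.458×10⁻³ W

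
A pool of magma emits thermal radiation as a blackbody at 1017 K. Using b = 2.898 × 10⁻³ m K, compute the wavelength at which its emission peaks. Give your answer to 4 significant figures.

Wien's displacement law: λ_max = b/T = (2.898×10⁻³ m·K)/(1017 K) = 2.8496×10⁻⁶ m.
That is 2850 nm, in the infrared range.

λ_max ≈ 2850 nm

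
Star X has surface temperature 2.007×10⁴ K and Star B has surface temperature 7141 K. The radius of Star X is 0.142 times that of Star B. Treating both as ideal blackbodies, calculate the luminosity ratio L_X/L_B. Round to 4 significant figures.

L_X/L_B ≈ 1.258

L ∝ R²T⁴, so L_X/L_B = (R_X/R_B)²(T_X/T_B)⁴ = (0.142)² × (2.007×10⁴/7141)⁴ = 0.020164 × 62.3955 = 1.258.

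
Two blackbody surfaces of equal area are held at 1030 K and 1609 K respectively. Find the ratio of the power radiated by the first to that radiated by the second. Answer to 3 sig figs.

P₁/P₂ ≈ 0.168

With equal areas, P₁/P₂ = (T₁/T₂)⁴ = (1030/1609)⁴ = 0.168.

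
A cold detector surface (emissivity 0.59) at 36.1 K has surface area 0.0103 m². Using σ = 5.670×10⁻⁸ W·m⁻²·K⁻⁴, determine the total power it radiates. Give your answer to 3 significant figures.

Area A = 0.0103 m².
P = εσAT⁴ = 0.59 × 5.670×10⁻⁸ × 0.0103 × (36.1)⁴ = 5.85×10⁻⁴ W.

P ≈ 5.85×10⁻⁴ W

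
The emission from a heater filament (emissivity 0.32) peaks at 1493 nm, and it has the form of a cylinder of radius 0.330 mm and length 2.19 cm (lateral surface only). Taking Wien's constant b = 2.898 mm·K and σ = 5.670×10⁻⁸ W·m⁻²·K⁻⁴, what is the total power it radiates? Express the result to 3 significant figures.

P ≈ 11.7 W

Wien's law: T = b/λ_max = 2.898×10⁻³/1.493×10⁻⁶ = 1941.06 K.
Lateral area A = 2πrL = 2π×3.30×10⁻⁴×0.0219 = 4.54086×10⁻⁵ m².
Then P = εσAT⁴ = 0.32×5.670×10⁻⁸×4.54086×10⁻⁵×(1941.06)⁴ = 11.7 W.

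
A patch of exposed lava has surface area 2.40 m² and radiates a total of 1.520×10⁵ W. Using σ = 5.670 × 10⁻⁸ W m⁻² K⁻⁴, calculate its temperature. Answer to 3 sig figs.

T ≈ 1.03×10³ K

Area A = 2.40 m².
P = σAT⁴ ⇒ T = (P/(σA))^(1/4) = (1.520×10⁵/(5.670×10⁻⁸×2.40))^(1/4) = 1.03×10³ K.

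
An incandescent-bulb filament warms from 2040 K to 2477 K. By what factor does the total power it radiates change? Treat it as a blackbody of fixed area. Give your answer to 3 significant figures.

P₂/P₁ ≈ 2.17

P ∝ T⁴, so P₂/P₁ = (T₂/T₁)⁴ = (2477/2040)⁴ = (1.21422)⁴ = 2.17.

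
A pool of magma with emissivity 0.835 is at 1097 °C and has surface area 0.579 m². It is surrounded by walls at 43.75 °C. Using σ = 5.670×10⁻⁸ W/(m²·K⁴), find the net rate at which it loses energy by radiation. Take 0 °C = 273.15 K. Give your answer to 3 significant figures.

T = 1097 °C + 273.15 = 1370.15 K.
Surroundings: T = 43.75 °C + 273.15 = 316.90 K.
Area A = 0.579 m².
Net radiated power P_net = εσA(T⁴ − T₀⁴) = 0.835×5.670×10⁻⁸×0.579×(1370.15⁴ − 316.90⁴).
T⁴ − T₀⁴ = 3.52430×10¹² − 1.00853×10¹⁰ = 3.51421×10¹² K⁴, so P_net = 9.63×10⁴ W.

Net loss ≈ 9.63×10⁴ W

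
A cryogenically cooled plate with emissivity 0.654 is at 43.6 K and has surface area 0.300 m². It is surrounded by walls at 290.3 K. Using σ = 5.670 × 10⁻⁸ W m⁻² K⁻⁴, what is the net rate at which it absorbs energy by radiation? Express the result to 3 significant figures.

Net gain ≈ 79.0 W

Area A = 0.300 m².
Net radiated power P_net = εσA(T⁴ − T₀⁴) = 0.654×5.670×10⁻⁸×0.300×(43.6⁴ − 290.3⁴).
T⁴ − T₀⁴ = 3.61365×10⁶ − 7.10212×10⁹ = -7.09851×10⁹ K⁴, so P_net = -79.0 W — negative, meaning a net gain of 79.0 W.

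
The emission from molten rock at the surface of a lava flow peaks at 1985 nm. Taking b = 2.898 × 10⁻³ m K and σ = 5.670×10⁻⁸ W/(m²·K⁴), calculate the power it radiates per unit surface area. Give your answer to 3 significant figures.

Wien's law: T = b/λ_max = 2.898×10⁻³/1.985×10⁻⁶ = 1459.95 K.
Then I = σT⁴ = 5.670×10⁻⁸×(1459.95)⁴ = 2.58×10⁵ W/m².

I ≈ 2.58×10⁵ W/m²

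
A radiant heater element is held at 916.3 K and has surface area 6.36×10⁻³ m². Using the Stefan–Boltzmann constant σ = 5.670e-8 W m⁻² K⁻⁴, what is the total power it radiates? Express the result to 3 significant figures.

P ≈ 254 W

Area A = 6.36×10⁻³ m².
P = σAT⁴ = 5.670×10⁻⁸ × 6.36×10⁻³ × (916.3)⁴ = 254 W.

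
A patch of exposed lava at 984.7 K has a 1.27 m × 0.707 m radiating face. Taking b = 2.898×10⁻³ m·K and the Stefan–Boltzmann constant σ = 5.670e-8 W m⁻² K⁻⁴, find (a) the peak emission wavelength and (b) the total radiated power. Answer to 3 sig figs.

λ_max ≈ 2.94 μm; P ≈ 4.79×10⁴ W

(a) λ_max = b/T = 2.898×10⁻³/984.7 = 2.943×10⁻⁶ m = 2.94 μm.
Area A = 1.27 × 0.707 = 0.89789 m².
(b) P = σAT⁴ = 5.670×10⁻⁸×0.89789×(984.7)⁴ = 4.79×10⁴ W.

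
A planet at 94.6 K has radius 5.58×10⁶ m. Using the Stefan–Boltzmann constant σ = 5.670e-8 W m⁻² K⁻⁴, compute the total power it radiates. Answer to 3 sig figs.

Surface area A = 4πR² = 4π(5.58×10⁶ m)² = 3.91272×10¹⁴ m².
P = σAT⁴ = 5.670×10⁻⁸ × 3.91272×10¹⁴ × (94.6)⁴ = 1.78×10¹⁵ W.

P ≈ 1.78×10¹⁵ W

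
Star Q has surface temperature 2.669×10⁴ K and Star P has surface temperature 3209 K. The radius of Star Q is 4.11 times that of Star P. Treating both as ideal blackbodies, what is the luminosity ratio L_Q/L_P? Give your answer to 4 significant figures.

L ∝ R²T⁴, so L_Q/L_P = (R_Q/R_P)²(T_Q/T_P)⁴ = (4.11)² × (2.669×10⁴/3209)⁴ = 16.8921 × 4785.37 = 8.083×10⁴.

L_Q/L_P ≈ 8.083×10⁴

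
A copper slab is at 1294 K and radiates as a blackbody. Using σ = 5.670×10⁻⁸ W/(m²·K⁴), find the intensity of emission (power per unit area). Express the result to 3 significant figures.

I ≈ 1.59×10⁵ W/m²

Stefan–Boltzmann: I = σT⁴ = 5.670×10⁻⁸ × (1294)⁴ = 1.59×10⁵ W/m².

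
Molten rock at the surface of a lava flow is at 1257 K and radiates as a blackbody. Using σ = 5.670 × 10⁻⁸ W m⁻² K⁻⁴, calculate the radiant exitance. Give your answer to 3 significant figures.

I ≈ 1.42×10⁵ W/m²

Stefan–Boltzmann: I = σT⁴ = 5.670×10⁻⁸ × (1257)⁴ = 1.42×10⁵ W/m².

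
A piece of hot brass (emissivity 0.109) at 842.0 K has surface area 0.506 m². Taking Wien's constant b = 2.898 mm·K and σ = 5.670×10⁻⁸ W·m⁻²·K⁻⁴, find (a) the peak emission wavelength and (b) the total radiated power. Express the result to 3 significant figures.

λ_max ≈ 3.44 μm; P ≈ 1.57×10³ W

(a) λ_max = b/T = 2.898×10⁻³/842.0 = 3.442×10⁻⁶ m = 3.44 μm.
Area A = 0.506 m².
(b) P = εσAT⁴ = 0.109×5.670×10⁻⁸×0.506×(842.0)⁴ = 1.57×10³ W.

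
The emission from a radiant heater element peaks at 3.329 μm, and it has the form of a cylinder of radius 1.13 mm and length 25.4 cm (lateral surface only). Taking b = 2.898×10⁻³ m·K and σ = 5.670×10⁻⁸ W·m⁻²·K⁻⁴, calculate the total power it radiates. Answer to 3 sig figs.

P ≈ 58.7 W

Wien's law: T = b/λ_max = 2.898×10⁻³/3.329×10⁻⁶ = 870.532 K.
Lateral area A = 2πrL = 2π×1.13×10⁻³×0.254 = 1.80340×10⁻³ m².
Then P = σAT⁴ = 5.670×10⁻⁸×1.80340×10⁻³×(870.532)⁴ = 58.7 W.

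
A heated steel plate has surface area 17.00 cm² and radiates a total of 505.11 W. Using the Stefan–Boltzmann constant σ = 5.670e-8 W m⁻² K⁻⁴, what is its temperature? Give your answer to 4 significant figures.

T ≈ 1513 K

Area A = 17.00 cm² = 1.700×10⁻³ m².
P = σAT⁴ ⇒ T = (P/(σA))^(1/4) = (505.11/(5.670×10⁻⁸×1.700×10⁻³))^(1/4) = 1513 K.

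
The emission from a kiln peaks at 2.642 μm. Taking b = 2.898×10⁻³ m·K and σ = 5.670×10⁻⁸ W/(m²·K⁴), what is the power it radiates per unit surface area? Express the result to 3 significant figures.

Wien's law: T = b/λ_max = 2.898×10⁻³/2.642×10⁻⁶ = 1096.90 K.
Then I = σT⁴ = 5.670×10⁻⁸×(1096.90)⁴ = 8.21×10⁴ W/m².

I ≈ 8.21×10⁴ W/m²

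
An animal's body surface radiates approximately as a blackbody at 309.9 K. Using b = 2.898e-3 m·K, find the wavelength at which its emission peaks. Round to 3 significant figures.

Wien's displacement law: λ_max = b/T = (2.898×10⁻³ m·K)/(309.9 K) = 9.351×10⁻⁶ m.
That is 9.35 μm, in the infrared range.

λ_max ≈ 9.35 μm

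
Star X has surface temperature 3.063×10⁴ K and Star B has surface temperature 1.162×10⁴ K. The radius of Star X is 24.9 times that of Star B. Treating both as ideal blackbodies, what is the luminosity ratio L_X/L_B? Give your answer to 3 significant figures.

L_X/L_B ≈ 2.99×10⁴

L ∝ R²T⁴, so L_X/L_B = (R_X/R_B)²(T_X/T_B)⁴ = (24.9)² × (3.063×10⁴/1.162×10⁴)⁴ = 620.01 × 48.2796 = 2.99×10⁴.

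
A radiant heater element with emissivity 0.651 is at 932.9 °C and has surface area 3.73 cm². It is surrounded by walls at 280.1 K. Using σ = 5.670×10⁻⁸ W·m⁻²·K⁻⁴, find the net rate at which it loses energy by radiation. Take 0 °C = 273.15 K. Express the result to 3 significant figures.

Net loss ≈ 29.0 W

T = 932.9 °C + 273.15 = 1206.05 K.
Area A = 3.73 cm² = 3.73×10⁻⁴ m².
Net radiated power P_net = εσA(T⁴ − T₀⁴) = 0.651×5.670×10⁻⁸×3.73×10⁻⁴×(1206.05⁴ − 280.1⁴).
T⁴ − T₀⁴ = 2.11573×10¹² − 6.15535×10⁹ = 2.10957×10¹² K⁴, so P_net = 29.0 W.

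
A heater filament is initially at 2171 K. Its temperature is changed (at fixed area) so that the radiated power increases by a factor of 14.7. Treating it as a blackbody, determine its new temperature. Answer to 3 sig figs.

T₂ ≈ 4.25×10³ K

P ∝ T⁴, so T₂/T₁ = (P₂/P₁)^(1/4) = (14.7)^(1/4) = 1.95808.
T₂ = 2171 × 1.95808 = 4.25×10³ K.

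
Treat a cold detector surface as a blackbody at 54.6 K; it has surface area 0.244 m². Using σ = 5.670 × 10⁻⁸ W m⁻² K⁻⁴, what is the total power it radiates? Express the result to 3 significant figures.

Area A = 0.244 m².
P = σAT⁴ = 5.670×10⁻⁸ × 0.244 × (54.6)⁴ = 0.123 W.

P ≈ 0.123 W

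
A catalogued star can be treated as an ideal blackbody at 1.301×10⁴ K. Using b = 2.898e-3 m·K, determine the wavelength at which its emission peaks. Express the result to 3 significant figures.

λ_max ≈ 223 nm

Wien's displacement law: λ_max = b/T = (2.898×10⁻³ m·K)/(1.301×10⁴ K) = 2.228×10⁻⁷ m.
That is 223 nm, in the ultraviolet range.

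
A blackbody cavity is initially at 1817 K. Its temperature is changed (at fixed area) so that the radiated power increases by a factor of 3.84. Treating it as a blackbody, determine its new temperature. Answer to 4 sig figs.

T₂ ≈ 2544 K

P ∝ T⁴, so T₂/T₁ = (P₂/P₁)^(1/4) = (3.84)^(1/4) = 1.39985.
T₂ = 1817 × 1.39985 = 2544 K.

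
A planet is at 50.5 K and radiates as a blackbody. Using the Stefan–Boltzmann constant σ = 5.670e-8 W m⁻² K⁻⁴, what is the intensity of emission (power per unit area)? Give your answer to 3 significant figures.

I ≈ 0.369 W/m²

Stefan–Boltzmann: I = σT⁴ = 5.670×10⁻⁸ × (50.5)⁴ = 0.369 W/m².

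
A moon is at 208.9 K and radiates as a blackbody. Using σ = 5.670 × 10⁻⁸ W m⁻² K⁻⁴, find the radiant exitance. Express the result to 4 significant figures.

Stefan–Boltzmann: I = σT⁴ = 5.670×10⁻⁸ × (208.9)⁴ = 108.0 W/m².

I ≈ 108.0 W/m²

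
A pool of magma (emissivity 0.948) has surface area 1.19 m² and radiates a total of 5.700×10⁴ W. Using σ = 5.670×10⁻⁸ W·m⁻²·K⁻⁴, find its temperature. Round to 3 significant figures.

T ≈ 972 K

Area A = 1.19 m².
P = εσAT⁴ ⇒ T = (P/(εσA))^(1/4) = (5.700×10⁴/(0.948×5.670×10⁻⁸×1.19))^(1/4) = 972 K.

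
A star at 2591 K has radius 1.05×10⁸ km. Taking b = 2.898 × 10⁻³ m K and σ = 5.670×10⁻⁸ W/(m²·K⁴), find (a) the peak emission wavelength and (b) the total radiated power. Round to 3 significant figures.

(a) λ_max = b/T = 2.898×10⁻³/2591 = 1.118×10⁻⁶ m = 1.12×10³ nm.
Surface area A = 4πR² = 4π(1.05×10¹¹ m)² = 1.38544×10²³ m².
(b) P = σAT⁴ = 5.670×10⁻⁸×1.38544×10²³×(2591)⁴ = 3.54×10²⁹ W.

λ_max ≈ 1.12×10³ nm; P ≈ 3.54×10²⁹ W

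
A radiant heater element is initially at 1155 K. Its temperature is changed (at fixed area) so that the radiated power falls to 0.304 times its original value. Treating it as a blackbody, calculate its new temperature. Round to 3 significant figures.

T₂ ≈ 858 K

P ∝ T⁴, so T₂/T₁ = (P₂/P₁)^(1/4) = (0.304)^(1/4) = 0.742538.
T₂ = 1155 × 0.742538 = 858 K.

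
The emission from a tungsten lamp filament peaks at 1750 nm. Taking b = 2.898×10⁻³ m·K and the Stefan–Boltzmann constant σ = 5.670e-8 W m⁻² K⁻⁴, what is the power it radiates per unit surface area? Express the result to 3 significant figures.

Wien's law: T = b/λ_max = 2.898×10⁻³/1.750×10⁻⁶ = 1656.00 K.
Then I = σT⁴ = 5.670×10⁻⁸×(1656.00)⁴ = 4.26×10⁵ W/m².

I ≈ 4.26×10⁵ W/m²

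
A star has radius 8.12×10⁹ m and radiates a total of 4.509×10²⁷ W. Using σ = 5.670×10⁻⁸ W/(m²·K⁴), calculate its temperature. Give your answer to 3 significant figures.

Surface area A = 4πR² = 4π(8.12×10⁹ m)² = 8.28556×10²⁰ m².
P = σAT⁴ ⇒ T = (P/(σA))^(1/4) = (4.509×10²⁷/(5.670×10⁻⁸×8.28556×10²⁰))^(1/4) = 3.13×10³ K.

T ≈ 3.13×10³ K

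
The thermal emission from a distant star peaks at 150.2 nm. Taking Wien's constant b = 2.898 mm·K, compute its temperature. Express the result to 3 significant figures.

Wien's law gives T = b/λ_max = (2.898×10⁻³ m·K)/(1.502×10⁻⁷ m) = 1.93×10⁴ K.

T ≈ 1.93×10⁴ K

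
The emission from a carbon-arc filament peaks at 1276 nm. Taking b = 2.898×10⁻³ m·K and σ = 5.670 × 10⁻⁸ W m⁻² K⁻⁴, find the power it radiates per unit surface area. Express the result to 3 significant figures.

Wien's law: T = b/λ_max = 2.898×10⁻³/1.276×10⁻⁶ = 2271.16 K.
Then I = σT⁴ = 5.670×10⁻⁸×(2271.16)⁴ = 1.51×10⁶ W/m².

I ≈ 1.51×10⁶ W/m²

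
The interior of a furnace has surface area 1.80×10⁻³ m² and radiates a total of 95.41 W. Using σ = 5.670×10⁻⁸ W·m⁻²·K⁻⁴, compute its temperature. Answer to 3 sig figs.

Area A = 1.80×10⁻³ m².
P = σAT⁴ ⇒ T = (P/(σA))^(1/4) = (95.41/(5.670×10⁻⁸×1.80×10⁻³))^(1/4) = 983 K.

T ≈ 983 K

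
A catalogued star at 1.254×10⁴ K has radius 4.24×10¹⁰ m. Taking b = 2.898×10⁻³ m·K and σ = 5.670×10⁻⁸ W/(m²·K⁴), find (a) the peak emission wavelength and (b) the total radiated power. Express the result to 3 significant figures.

λ_max ≈ 231 nm; P ≈ 3.17×10³¹ W

(a) λ_max = b/T = 2.898×10⁻³/1.254×10⁴ = 2.311×10⁻⁷ m = 231 nm.
Surface area A = 4πR² = 4π(4.24×10¹⁰ m)² = 2.25913×10²² m².
(b) P = σAT⁴ = 5.670×10⁻⁸×2.25913×10²²×(1.254×10⁴)⁴ = 3.17×10³¹ W.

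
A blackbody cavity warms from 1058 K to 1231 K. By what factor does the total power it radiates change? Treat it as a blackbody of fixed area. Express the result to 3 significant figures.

P ∝ T⁴, so P₂/P₁ = (T₂/T₁)⁴ = (1231/1058)⁴ = (1.16352)⁴ = 1.83.

P₂/P₁ ≈ 1.83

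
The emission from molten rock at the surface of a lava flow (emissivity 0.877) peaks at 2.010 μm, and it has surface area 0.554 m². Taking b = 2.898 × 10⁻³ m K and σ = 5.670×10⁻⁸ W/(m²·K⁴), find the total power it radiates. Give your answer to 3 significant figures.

P ≈ 1.19×10⁵ W

Wien's law: T = b/λ_max = 2.898×10⁻³/2.010×10⁻⁶ = 1441.79 K.
Area A = 0.554 m².
Then P = εσAT⁴ = 0.877×5.670×10⁻⁸×0.554×(1441.79)⁴ = 1.19×10⁵ W.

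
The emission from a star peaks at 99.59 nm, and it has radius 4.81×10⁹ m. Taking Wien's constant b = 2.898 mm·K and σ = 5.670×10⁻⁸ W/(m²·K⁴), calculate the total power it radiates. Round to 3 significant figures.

Wien's law: T = b/λ_max = 2.898×10⁻³/9.959×10⁻⁸ = 29099.3 K.
Surface area A = 4πR² = 4π(4.81×10⁹ m)² = 2.90737×10²⁰ m².
Then P = σAT⁴ = 5.670×10⁻⁸×2.90737×10²⁰×(29099.3)⁴ = 1.18×10³¹ W.

P ≈ 1.18×10³¹ W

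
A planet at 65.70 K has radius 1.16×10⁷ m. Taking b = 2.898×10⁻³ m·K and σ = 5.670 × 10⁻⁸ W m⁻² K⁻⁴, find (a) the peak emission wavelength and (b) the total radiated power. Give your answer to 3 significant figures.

λ_max ≈ 44.1 μm; P ≈ 1.79×10¹⁵ W

(a) λ_max = b/T = 2.898×10⁻³/65.70 = 4.411×10⁻⁵ m = 44.1 μm.
Surface area A = 4πR² = 4π(1.16×10⁷ m)² = 1.69093×10¹⁵ m².
(b) P = σAT⁴ = 5.670×10⁻⁸×1.69093×10¹⁵×(65.70)⁴ = 1.79×10¹⁵ W.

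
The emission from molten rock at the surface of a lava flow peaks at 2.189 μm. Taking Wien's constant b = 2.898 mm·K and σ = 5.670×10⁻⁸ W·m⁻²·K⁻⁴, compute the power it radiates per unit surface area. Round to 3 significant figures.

Wien's law: T = b/λ_max = 2.898×10⁻³/2.189×10⁻⁶ = 1323.89 K.
Then I = σT⁴ = 5.670×10⁻⁸×(1323.89)⁴ = 1.74×10⁵ W/m².

I ≈ 1.74×10⁵ W/m²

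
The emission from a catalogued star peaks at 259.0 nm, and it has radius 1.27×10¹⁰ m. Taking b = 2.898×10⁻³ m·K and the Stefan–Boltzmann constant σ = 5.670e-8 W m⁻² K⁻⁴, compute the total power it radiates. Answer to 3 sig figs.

Wien's law: T = b/λ_max = 2.898×10⁻³/2.590×10⁻⁷ = 11189.2 K.
Surface area A = 4πR² = 4π(1.27×10¹⁰ m)² = 2.02683×10²¹ m².
Then P = σAT⁴ = 5.670×10⁻⁸×2.02683×10²¹×(11189.2)⁴ = 1.80×10³⁰ W.

P ≈ 1.80×10³⁰ W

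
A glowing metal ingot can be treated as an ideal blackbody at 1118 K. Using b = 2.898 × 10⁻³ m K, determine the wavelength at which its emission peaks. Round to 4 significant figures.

λ_max ≈ 2.592 μm

Wien's displacement law: λ_max = b/T = (2.898×10⁻³ m·K)/(1118 K) = 2.5921×10⁻⁶ m.
That is 2.592 μm, in the infrared range.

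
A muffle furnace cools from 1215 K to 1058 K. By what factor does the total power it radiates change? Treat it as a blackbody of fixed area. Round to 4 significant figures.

P ∝ T⁴, so P₂/P₁ = (T₂/T₁)⁴ = (1058/1215)⁴ = (0.870782)⁴ = 0.5750.

P₂/P₁ ≈ 0.5750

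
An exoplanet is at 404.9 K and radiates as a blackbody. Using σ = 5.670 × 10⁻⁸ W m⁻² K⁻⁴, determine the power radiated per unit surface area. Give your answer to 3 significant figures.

Stefan–Boltzmann: I = σT⁴ = 5.670×10⁻⁸ × (404.9)⁴ = 1.52×10³ W/m².

I ≈ 1.52×10³ W/m²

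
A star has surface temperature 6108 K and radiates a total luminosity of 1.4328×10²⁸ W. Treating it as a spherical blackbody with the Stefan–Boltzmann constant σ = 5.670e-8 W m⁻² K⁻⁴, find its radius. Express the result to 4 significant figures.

R ≈ 3.801×10⁹ m

L = 4πR²σT⁴ ⇒ R = √(L/(4πσT⁴)).
σT⁴ = 7.89186×10⁷ W/m², so R = √(1.4328×10²⁸/(4π×7.89186×10⁷)) = 3.801×10⁹ m.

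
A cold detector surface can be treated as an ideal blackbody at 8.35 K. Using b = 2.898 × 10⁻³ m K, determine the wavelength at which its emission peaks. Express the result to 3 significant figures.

Wien's displacement law: λ_max = b/T = (2.898×10⁻³ m·K)/(8.35 K) = 3.471×10⁻⁴ m.
That is 3.47×10⁻⁴ m, in the infrared range.

λ_max ≈ 3.47×10⁻⁴ m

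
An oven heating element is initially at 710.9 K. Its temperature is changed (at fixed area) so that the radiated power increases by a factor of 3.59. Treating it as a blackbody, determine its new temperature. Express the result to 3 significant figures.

T₂ ≈ 979 K

P ∝ T⁴, so T₂/T₁ = (P₂/P₁)^(1/4) = (3.59)^(1/4) = 1.37649.
T₂ = 710.9 × 1.37649 = 979 K.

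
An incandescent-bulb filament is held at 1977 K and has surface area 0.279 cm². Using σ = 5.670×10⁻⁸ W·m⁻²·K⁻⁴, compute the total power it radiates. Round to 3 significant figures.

P ≈ 24.2 W

Area A = 0.279 cm² = 2.79×10⁻⁵ m².
P = σAT⁴ = 5.670×10⁻⁸ × 2.79×10⁻⁵ × (1977)⁴ = 24.2 W.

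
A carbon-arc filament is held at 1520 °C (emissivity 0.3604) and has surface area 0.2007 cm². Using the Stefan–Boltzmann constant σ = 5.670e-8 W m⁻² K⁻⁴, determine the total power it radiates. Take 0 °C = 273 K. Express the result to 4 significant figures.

P ≈ 4.239 W

T = 1520 °C + 273 = 1793 K.
Area A = 0.2007 cm² = 2.007×10⁻⁵ m².
P = εσAT⁴ = 0.3604 × 5.670×10⁻⁸ × 2.007×10⁻⁵ × (1793)⁴ = 4.239 W.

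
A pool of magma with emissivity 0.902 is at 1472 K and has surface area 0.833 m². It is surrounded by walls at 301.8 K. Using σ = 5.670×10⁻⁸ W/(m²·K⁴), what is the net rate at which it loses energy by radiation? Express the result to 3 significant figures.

Area A = 0.833 m².
Net radiated power P_net = εσA(T⁴ − T₀⁴) = 0.902×5.670×10⁻⁸×0.833×(1472⁴ − 301.8⁴).
T⁴ − T₀⁴ = 4.69495×10¹² − 8.29616×10⁹ = 4.68665×10¹² K⁴, so P_net = 2.00×10⁵ W.

Net loss ≈ 2.00×10⁵ W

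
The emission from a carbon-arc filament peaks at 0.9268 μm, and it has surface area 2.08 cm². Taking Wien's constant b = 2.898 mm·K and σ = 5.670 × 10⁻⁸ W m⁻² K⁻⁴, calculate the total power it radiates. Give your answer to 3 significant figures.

P ≈ 1.13×10³ W

Wien's law: T = b/λ_max = 2.898×10⁻³/9.268×10⁻⁷ = 3126.89 K.
Area A = 2.08 cm² = 2.08×10⁻⁴ m².
Then P = σAT⁴ = 5.670×10⁻⁸×2.08×10⁻⁴×(3126.89)⁴ = 1.13×10³ W.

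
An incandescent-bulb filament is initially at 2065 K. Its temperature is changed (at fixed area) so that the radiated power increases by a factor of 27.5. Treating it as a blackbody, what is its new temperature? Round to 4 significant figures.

P ∝ T⁴, so T₂/T₁ = (P₂/P₁)^(1/4) = (27.5)^(1/4) = 2.28999.
T₂ = 2065 × 2.28999 = 4729 K.

T₂ ≈ 4729 K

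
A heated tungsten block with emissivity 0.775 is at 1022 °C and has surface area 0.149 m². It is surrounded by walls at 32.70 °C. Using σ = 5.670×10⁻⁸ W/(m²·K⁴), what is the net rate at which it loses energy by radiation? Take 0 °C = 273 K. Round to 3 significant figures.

Net loss ≈ 1.84×10⁴ W

T = 1022 °C + 273 = 1295 K.
Surroundings: T = 32.70 °C + 273 = 305.70 K.
Area A = 0.149 m².
Net radiated power P_net = εσA(T⁴ − T₀⁴) = 0.775×5.670×10⁻⁸×0.149×(1295⁴ − 305.70⁴).
T⁴ − T₀⁴ = 2.81241×10¹² − 8.73337×10⁹ = 2.80368×10¹² K⁴, so P_net = 1.84×10⁴ W.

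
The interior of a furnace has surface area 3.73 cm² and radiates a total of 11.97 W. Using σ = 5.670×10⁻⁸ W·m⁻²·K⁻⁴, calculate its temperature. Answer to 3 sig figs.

T ≈ 867 K

Area A = 3.73 cm² = 3.73×10⁻⁴ m².
P = σAT⁴ ⇒ T = (P/(σA))^(1/4) = (11.97/(5.670×10⁻⁸×3.73×10⁻⁴))^(1/4) = 867 K.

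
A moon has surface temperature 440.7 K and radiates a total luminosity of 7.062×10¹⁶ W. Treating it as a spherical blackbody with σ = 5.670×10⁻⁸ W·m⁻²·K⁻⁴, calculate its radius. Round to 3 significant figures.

L = 4πR²σT⁴ ⇒ R = √(L/(4πσT⁴)).
σT⁴ = 2138.73 W/m², so R = √(7.062×10¹⁶/(4π×2138.73)) = 1.62×10⁶ m.

R ≈ 1.62×10⁶ m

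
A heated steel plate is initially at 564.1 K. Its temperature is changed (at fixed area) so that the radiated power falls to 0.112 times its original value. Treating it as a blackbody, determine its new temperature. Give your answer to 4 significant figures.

P ∝ T⁴, so T₂/T₁ = (P₂/P₁)^(1/4) = (0.112)^(1/4) = 0.578502.
T₂ = 564.1 × 0.578502 = 326.3 K.

T₂ ≈ 326.3 K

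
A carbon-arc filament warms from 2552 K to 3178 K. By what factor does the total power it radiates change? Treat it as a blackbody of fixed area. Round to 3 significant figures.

P₂/P₁ ≈ 2.40

P ∝ T⁴, so P₂/P₁ = (T₂/T₁)⁴ = (3178/2552)⁴ = (1.24530)⁴ = 2.40.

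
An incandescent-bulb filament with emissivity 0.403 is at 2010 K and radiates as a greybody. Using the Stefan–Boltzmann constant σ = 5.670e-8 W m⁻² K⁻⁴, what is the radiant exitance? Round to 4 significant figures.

Stefan–Boltzmann: I = εσT⁴ = 0.403 × 5.670×10⁻⁸ × (2010)⁴ = 3.730×10⁵ W/m².

I ≈ 3.730×10⁵ W/m²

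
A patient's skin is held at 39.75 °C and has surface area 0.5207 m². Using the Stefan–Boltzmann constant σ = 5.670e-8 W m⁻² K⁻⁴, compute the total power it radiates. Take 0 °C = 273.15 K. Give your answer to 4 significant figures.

T = 39.75 °C + 273.15 = 312.90 K.
Area A = 0.5207 m².
P = σAT⁴ = 5.670×10⁻⁸ × 0.5207 × (312.90)⁴ = 283.0 W.

P ≈ 283.0 W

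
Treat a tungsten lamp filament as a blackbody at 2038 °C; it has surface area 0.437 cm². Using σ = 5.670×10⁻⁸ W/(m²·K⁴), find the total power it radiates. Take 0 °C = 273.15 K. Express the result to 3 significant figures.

P ≈ 70.7 W

T = 2038 °C + 273.15 = 2311.15 K.
Area A = 0.437 cm² = 4.37×10⁻⁵ m².
P = σAT⁴ = 5.670×10⁻⁸ × 4.37×10⁻⁵ × (2311.15)⁴ = 70.7 W.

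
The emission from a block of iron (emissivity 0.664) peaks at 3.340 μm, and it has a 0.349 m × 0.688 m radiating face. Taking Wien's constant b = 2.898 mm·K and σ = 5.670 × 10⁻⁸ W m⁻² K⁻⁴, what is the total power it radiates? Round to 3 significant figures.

Wien's law: T = b/λ_max = 2.898×10⁻³/3.340×10⁻⁶ = 867.665 K.
Area A = 0.349 × 0.688 = 0.240112 m².
Then P = εσAT⁴ = 0.664×5.670×10⁻⁸×0.240112×(867.665)⁴ = 5.12×10³ W.

P ≈ 5.12×10³ W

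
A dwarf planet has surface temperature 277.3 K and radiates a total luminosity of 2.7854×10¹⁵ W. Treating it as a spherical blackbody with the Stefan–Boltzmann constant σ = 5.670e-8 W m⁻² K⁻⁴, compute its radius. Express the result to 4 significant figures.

L = 4πR²σT⁴ ⇒ R = √(L/(4πσT⁴)).
σT⁴ = 335.261 W/m², so R = √(2.7854×10¹⁵/(4π×335.261)) = 8.131×10⁵ m.

R ≈ 8.131×10⁵ m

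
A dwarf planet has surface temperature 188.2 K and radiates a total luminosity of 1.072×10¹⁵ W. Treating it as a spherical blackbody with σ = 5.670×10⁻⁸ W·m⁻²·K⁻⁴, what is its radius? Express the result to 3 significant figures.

L = 4πR²σT⁴ ⇒ R = √(L/(4πσT⁴)).
σT⁴ = 71.1314 W/m², so R = √(1.072×10¹⁵/(4π×71.1314)) = 1.10×10⁶ m.

R ≈ 1.10×10⁶ m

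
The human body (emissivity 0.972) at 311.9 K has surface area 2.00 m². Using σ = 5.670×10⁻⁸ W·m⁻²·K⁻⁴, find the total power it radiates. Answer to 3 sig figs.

Area A = 2.00 m².
P = εσAT⁴ = 0.972 × 5.670×10⁻⁸ × 2.00 × (311.9)⁴ = 1.04×10³ W.

P ≈ 1.04×10³ W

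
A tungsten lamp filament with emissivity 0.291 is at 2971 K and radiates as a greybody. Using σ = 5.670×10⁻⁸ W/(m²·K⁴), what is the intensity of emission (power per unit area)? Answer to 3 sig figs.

Stefan–Boltzmann: I = εσT⁴ = 0.291 × 5.670×10⁻⁸ × (2971)⁴ = 1.29×10⁶ W/m².

I ≈ 1.29×10⁶ W/m²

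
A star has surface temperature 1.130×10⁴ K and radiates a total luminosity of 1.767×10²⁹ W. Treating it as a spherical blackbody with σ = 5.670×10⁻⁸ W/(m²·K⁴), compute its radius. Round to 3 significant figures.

L = 4πR²σT⁴ ⇒ R = √(L/(4πσT⁴)).
σT⁴ = 9.24479×10⁸ W/m², so R = √(1.767×10²⁹/(4π×9.24479×10⁸)) = 3.90×10⁹ m.

R ≈ 3.90×10⁹ m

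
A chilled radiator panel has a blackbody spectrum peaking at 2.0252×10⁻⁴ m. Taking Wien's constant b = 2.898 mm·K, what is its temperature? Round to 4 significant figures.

T ≈ 14.31 K

Wien's law gives T = b/λ_max = (2.898×10⁻³ m·K)/(2.0252×10⁻⁴ m) = 14.31 K.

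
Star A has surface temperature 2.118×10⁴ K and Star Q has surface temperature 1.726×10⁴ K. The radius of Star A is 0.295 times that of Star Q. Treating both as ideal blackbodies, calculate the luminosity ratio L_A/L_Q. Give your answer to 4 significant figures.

L_A/L_Q ≈ 0.1973

L ∝ R²T⁴, so L_A/L_Q = (R_A/R_Q)²(T_A/T_Q)⁴ = (0.295)² × (2.118×10⁴/1.726×10⁴)⁴ = 0.087025 × 2.26747 = 0.1973.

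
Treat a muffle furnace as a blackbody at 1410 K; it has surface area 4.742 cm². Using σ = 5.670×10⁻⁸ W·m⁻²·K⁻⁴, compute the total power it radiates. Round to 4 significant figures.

Area A = 4.742 cm² = 4.742×10⁻⁴ m².
P = σAT⁴ = 5.670×10⁻⁸ × 4.742×10⁻⁴ × (1410)⁴ = 106.3 W.

P ≈ 106.3 W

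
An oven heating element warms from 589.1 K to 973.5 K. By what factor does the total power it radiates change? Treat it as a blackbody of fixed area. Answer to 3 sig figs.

P₂/P₁ ≈ 7.46

P ∝ T⁴, so P₂/P₁ = (T₂/T₁)⁴ = (973.5/589.1)⁴ = (1.65252)⁴ = 7.46.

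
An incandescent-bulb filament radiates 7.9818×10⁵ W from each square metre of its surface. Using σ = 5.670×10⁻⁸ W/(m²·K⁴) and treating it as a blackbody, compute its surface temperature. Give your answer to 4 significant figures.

T ≈ 1937 K

I = σT⁴, so T = (I/σ)^(1/4) = (7.9818×10⁵/(5.670×10⁻⁸))^(1/4) = 1937 K.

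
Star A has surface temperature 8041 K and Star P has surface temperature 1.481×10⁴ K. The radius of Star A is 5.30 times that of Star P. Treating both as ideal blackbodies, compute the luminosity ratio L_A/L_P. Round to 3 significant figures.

L ∝ R²T⁴, so L_A/L_P = (R_A/R_P)²(T_A/T_P)⁴ = (5.30)² × (8041/1.481×10⁴)⁴ = 28.09 × 0.0869000 = 2.44.

L_A/L_P ≈ 2.44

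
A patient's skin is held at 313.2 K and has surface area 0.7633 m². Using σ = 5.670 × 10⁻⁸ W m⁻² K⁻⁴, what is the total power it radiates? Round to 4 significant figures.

P ≈ 416.5 W

Area A = 0.7633 m².
P = σAT⁴ = 5.670×10⁻⁸ × 0.7633 × (313.2)⁴ = 416.5 W.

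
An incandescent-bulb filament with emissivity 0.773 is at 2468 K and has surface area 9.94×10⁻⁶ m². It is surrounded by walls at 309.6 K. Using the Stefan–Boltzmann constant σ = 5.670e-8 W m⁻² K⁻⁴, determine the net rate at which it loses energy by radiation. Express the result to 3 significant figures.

Net loss ≈ 16.2 W

Area A = 9.94×10⁻⁶ m².
Net radiated power P_net = εσA(T⁴ − T₀⁴) = 0.773×5.670×10⁻⁸×9.94×10⁻⁶×(2468⁴ − 309.6⁴).
T⁴ − T₀⁴ = 3.71006×10¹³ − 9.18764×10⁹ = 3.70914×10¹³ K⁴, so P_net = 16.2 W.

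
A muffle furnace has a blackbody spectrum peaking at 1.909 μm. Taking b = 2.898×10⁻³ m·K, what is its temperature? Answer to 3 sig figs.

T ≈ 1.52×10³ K

Wien's law gives T = b/λ_max = (2.898×10⁻³ m·K)/(1.909×10⁻⁶ m) = 1.52×10³ K.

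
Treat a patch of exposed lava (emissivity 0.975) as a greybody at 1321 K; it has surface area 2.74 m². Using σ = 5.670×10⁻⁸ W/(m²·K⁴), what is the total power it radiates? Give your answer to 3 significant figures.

P ≈ 4.61×10⁵ W

Area A = 2.74 m².
P = εσAT⁴ = 0.975 × 5.670×10⁻⁸ × 2.74 × (1321)⁴ = 4.61×10⁵ W.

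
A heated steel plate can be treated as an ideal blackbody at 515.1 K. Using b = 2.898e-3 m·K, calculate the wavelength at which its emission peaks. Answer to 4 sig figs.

λ_max ≈ 5.626 μm

Wien's displacement law: λ_max = b/T = (2.898×10⁻³ m·K)/(515.1 K) = 5.6261×10⁻⁶ m.
That is 5.626 μm, in the infrared range.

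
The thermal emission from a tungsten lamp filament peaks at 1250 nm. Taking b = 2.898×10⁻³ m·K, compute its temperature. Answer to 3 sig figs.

T ≈ 2.32×10³ K

Wien's law gives T = b/λ_max = (2.898×10⁻³ m·K)/(1.250×10⁻⁶ m) = 2.32×10³ K.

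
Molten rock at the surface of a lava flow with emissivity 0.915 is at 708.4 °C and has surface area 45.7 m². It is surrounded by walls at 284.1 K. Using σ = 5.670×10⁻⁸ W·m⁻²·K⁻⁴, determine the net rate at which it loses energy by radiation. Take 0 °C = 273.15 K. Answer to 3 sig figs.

Net loss ≈ 2.19×10⁶ W

T = 708.4 °C + 273.15 = 981.55 K.
Area A = 45.7 m².
Net radiated power P_net = εσA(T⁴ − T₀⁴) = 0.915×5.670×10⁻⁸×45.7×(981.55⁴ − 284.1⁴).
T⁴ − T₀⁴ = 9.28217×10¹¹ − 6.51456×10⁹ = 9.21702×10¹¹ K⁴, so P_net = 2.19×10⁶ W.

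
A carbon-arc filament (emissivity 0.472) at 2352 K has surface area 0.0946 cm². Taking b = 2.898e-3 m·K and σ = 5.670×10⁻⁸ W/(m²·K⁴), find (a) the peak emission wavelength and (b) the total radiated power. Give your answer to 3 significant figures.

(a) λ_max = b/T = 2.898×10⁻³/2352 = 1.232×10⁻⁶ m = 1.23×10³ nm.
Area A = 0.0946 cm² = 9.46×10⁻⁶ m².
(b) P = εσAT⁴ = 0.472×5.670×10⁻⁸×9.46×10⁻⁶×(2352)⁴ = 7.75 W.

λ_max ≈ 1.23×10³ nm; P ≈ 7.75 W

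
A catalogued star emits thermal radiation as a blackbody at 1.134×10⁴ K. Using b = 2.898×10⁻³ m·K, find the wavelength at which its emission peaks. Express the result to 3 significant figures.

λ_max ≈ 256 nm

Wien's displacement law: λ_max = b/T = (2.898×10⁻³ m·K)/(1.134×10⁴ K) = 2.556×10⁻⁷ m.
That is 256 nm, in the ultraviolet range.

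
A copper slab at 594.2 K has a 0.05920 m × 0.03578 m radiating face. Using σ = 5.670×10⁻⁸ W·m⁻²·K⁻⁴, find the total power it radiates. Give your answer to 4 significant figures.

Area A = 0.05920 × 0.03578 = 2.11818×10⁻³ m².
P = σAT⁴ = 5.670×10⁻⁸ × 2.11818×10⁻³ × (594.2)⁴ = 14.97 W.

P ≈ 14.97 W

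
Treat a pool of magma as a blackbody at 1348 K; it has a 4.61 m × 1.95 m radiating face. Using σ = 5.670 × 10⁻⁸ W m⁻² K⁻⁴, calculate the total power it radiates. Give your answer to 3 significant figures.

P ≈ 1.68×10⁶ W

Area A = 4.61 × 1.95 = 8.9895 m².
P = σAT⁴ = 5.670×10⁻⁸ × 8.9895 × (1348)⁴ = 1.68×10⁶ W.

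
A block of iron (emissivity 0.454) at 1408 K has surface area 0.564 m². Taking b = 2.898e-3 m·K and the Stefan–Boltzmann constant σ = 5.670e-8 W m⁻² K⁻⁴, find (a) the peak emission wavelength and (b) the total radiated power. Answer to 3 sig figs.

λ_max ≈ 2.06 μm; P ≈ 5.71×10⁴ W

(a) λ_max = b/T = 2.898×10⁻³/1408 = 2.058×10⁻⁶ m = 2.06 μm.
Area A = 0.564 m².
(b) P = εσAT⁴ = 0.454×5.670×10⁻⁸×0.564×(1408)⁴ = 5.71×10⁴ W.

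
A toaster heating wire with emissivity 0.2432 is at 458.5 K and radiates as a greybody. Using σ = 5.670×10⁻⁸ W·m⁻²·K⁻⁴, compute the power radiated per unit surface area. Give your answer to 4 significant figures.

I ≈ 609.4 W/m²

Stefan–Boltzmann: I = εσT⁴ = 0.2432 × 5.670×10⁻⁸ × (458.5)⁴ = 609.4 W/m².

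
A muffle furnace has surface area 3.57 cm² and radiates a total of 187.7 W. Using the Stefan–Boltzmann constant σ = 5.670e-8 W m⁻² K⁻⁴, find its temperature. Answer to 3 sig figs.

T ≈ 1.75×10³ K

Area A = 3.57 cm² = 3.57×10⁻⁴ m².
P = σAT⁴ ⇒ T = (P/(σA))^(1/4) = (187.7/(5.670×10⁻⁸×3.57×10⁻⁴))^(1/4) = 1.75×10³ K.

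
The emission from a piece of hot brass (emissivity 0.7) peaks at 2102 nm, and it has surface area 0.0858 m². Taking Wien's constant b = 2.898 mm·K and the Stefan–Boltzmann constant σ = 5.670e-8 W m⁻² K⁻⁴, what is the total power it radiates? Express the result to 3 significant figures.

P ≈ 1.23×10⁴ W

Wien's law: T = b/λ_max = 2.898×10⁻³/2.102×10⁻⁶ = 1378.69 K.
Area A = 0.0858 m².
Then P = εσAT⁴ = 0.7×5.670×10⁻⁸×0.0858×(1378.69)⁴ = 1.23×10⁴ W.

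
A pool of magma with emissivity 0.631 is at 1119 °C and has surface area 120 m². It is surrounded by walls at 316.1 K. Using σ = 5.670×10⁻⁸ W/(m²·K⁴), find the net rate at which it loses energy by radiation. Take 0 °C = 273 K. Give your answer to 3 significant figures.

Net loss ≈ 1.61×10⁷ W

T = 1119 °C + 273 = 1392 K.
Area A = 120 m².
Net radiated power P_net = εσA(T⁴ − T₀⁴) = 0.631×5.670×10⁻⁸×120×(1392⁴ − 316.1⁴).
T⁴ − T₀⁴ = 3.75454×10¹² − 9.98385×10⁹ = 3.74456×10¹² K⁴, so P_net = 1.61×10⁷ W.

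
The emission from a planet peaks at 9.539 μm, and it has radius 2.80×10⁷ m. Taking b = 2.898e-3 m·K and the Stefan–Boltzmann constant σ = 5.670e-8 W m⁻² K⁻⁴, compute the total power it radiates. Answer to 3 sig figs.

Wien's law: T = b/λ_max = 2.898×10⁻³/9.539×10⁻⁶ = 303.805 K.
Surface area A = 4πR² = 4π(2.80×10⁷ m)² = 9.85203×10¹⁵ m².
Then P = σAT⁴ = 5.670×10⁻⁸×9.85203×10¹⁵×(303.805)⁴ = 4.76×10¹⁸ W.

P ≈ 4.76×10¹⁸ W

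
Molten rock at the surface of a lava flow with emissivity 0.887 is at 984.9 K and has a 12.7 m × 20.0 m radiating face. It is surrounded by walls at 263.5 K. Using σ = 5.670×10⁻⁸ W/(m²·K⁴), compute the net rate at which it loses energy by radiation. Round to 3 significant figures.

Area A = 12.7 × 20.0 = 254 m².
Net radiated power P_net = εσA(T⁴ − T₀⁴) = 0.887×5.670×10⁻⁸×254×(984.9⁴ − 263.5⁴).
T⁴ − T₀⁴ = 9.40954×10¹¹ − 4.82084×10⁹ = 9.36133×10¹¹ K⁴, so P_net = 1.20×10⁷ W.

Net loss ≈ 1.20×10⁷ W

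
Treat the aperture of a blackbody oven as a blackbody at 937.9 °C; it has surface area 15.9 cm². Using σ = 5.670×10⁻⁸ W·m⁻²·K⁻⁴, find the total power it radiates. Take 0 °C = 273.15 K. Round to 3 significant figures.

T = 937.9 °C + 273.15 = 1211.05 K.
Area A = 15.9 cm² = 1.59×10⁻³ m².
P = σAT⁴ = 5.670×10⁻⁸ × 1.59×10⁻³ × (1211.05)⁴ = 194 W.

P ≈ 194 W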